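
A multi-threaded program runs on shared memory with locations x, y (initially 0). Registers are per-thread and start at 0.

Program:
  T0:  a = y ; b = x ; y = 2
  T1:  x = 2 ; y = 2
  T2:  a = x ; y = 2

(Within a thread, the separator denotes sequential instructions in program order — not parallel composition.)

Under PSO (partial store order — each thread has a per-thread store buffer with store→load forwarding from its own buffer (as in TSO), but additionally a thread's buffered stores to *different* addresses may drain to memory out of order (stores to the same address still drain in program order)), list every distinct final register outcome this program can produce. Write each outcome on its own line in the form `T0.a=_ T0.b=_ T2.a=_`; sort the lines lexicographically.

T0.a=0 T0.b=0 T2.a=0
T0.a=0 T0.b=0 T2.a=2
T0.a=0 T0.b=2 T2.a=0
T0.a=0 T0.b=2 T2.a=2
T0.a=2 T0.b=0 T2.a=0
T0.a=2 T0.b=0 T2.a=2
T0.a=2 T0.b=2 T2.a=0
T0.a=2 T0.b=2 T2.a=2

outcome vector order: (T0.a,T0.b,T2.a)
|PSO outcomes| = 8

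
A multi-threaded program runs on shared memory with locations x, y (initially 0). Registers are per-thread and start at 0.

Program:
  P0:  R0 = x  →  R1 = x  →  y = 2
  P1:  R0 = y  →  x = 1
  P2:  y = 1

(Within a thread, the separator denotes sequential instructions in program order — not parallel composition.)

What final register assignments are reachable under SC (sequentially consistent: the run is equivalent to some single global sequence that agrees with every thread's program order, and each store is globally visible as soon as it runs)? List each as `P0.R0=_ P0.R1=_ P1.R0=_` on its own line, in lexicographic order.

P0.R0=0 P0.R1=0 P1.R0=0
P0.R0=0 P0.R1=0 P1.R0=1
P0.R0=0 P0.R1=0 P1.R0=2
P0.R0=0 P0.R1=1 P1.R0=0
P0.R0=0 P0.R1=1 P1.R0=1
P0.R0=1 P0.R1=1 P1.R0=0
P0.R0=1 P0.R1=1 P1.R0=1

outcome vector order: (P0.R0,P0.R1,P1.R0)
|SC outcomes| = 7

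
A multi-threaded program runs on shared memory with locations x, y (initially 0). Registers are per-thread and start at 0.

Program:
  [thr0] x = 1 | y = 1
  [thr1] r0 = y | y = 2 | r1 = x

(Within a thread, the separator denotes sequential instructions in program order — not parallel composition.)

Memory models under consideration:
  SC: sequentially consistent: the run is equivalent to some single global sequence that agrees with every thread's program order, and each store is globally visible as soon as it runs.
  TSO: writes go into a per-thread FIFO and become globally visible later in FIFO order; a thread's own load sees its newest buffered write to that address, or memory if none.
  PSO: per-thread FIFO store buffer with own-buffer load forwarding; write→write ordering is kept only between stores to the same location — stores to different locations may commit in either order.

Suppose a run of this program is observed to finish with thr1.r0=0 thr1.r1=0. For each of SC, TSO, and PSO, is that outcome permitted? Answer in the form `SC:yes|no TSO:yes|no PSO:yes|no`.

outcome vector order: (thr1.r0,thr1.r1)
SC: 3 outcomes — {0/0; 0/1; 1/1}
TSO: 3 outcomes — {0/0; 0/1; 1/1}
PSO: 4 outcomes — {0/0; 0/1; 1/0; 1/1}
target 0/0 ∈ {SC,TSO,PSO}

SC:yes TSO:yes PSO:yes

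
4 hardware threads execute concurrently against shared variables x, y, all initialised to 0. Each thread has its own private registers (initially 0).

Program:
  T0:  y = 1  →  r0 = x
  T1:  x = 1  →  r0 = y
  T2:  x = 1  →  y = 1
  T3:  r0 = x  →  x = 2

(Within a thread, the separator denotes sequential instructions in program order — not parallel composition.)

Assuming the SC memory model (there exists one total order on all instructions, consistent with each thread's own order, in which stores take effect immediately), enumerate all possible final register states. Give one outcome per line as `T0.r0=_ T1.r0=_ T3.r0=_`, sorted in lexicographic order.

outcome vector order: (T0.r0,T1.r0,T3.r0)
|SC outcomes| = 10

T0.r0=0 T1.r0=1 T3.r0=0
T0.r0=0 T1.r0=1 T3.r0=1
T0.r0=1 T1.r0=0 T3.r0=0
T0.r0=1 T1.r0=0 T3.r0=1
T0.r0=1 T1.r0=1 T3.r0=0
T0.r0=1 T1.r0=1 T3.r0=1
T0.r0=2 T1.r0=0 T3.r0=0
T0.r0=2 T1.r0=0 T3.r0=1
T0.r0=2 T1.r0=1 T3.r0=0
T0.r0=2 T1.r0=1 T3.r0=1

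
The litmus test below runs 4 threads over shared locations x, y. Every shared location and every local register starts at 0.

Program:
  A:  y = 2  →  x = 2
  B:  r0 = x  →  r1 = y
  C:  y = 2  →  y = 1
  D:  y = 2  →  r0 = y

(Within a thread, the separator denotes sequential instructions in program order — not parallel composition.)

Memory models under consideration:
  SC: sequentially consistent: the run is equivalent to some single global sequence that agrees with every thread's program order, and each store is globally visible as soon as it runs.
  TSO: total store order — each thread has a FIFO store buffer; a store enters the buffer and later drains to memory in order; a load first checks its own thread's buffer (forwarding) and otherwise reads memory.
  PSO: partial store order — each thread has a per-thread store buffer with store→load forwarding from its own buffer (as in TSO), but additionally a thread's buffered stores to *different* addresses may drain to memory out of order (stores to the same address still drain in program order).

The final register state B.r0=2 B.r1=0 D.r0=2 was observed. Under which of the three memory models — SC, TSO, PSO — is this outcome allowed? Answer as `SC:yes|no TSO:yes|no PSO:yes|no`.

outcome vector order: (B.r0,B.r1,D.r0)
[SC] allowed = {001, 002, 011, 012, 021, 022, 211, 212, 221, 222}
[TSO] allowed = {001, 002, 011, 012, 021, 022, 211, 212, 221, 222}
[PSO] allowed = {001, 002, 011, 012, 021, 022, 201, 202, 211, 212, 221, 222}
target 202 ∈ {PSO}

SC:no TSO:no PSO:yes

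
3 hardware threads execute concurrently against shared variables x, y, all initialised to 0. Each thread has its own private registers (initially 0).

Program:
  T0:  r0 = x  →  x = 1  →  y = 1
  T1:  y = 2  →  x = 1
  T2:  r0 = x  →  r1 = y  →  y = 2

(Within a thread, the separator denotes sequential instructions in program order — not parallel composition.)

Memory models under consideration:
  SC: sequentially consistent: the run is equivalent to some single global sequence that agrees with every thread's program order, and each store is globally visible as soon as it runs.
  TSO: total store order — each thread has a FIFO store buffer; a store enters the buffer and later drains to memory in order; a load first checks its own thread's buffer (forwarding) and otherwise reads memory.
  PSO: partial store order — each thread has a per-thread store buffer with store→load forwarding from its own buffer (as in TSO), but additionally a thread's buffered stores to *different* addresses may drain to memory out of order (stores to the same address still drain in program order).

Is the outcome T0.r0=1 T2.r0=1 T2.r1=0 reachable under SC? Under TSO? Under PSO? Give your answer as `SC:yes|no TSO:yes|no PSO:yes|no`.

outcome vector order: (T0.r0,T2.r0,T2.r1)
under SC → 0/0/0; 0/0/1; 0/0/2; 0/1/0; 0/1/1; 0/1/2; 1/0/0; 1/0/1; 1/0/2; 1/1/1; 1/1/2
under TSO → 0/0/0; 0/0/1; 0/0/2; 0/1/0; 0/1/1; 0/1/2; 1/0/0; 1/0/1; 1/0/2; 1/1/1; 1/1/2
under PSO → 0/0/0; 0/0/1; 0/0/2; 0/1/0; 0/1/1; 0/1/2; 1/0/0; 1/0/1; 1/0/2; 1/1/0; 1/1/1; 1/1/2
target 1/1/0 ∈ {PSO}

SC:no TSO:no PSO:yes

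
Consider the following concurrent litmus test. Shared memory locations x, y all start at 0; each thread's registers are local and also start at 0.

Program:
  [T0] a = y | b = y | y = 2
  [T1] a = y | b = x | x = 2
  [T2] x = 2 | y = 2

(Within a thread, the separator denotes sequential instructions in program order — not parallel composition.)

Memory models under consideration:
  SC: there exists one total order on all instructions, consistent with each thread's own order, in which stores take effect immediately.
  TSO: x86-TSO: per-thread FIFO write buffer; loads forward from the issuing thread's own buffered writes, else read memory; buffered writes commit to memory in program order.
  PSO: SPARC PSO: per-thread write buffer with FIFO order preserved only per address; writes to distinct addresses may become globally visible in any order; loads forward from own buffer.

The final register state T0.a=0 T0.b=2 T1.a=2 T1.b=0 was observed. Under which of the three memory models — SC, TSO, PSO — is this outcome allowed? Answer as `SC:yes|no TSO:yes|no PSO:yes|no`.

outcome vector order: (T0.a,T0.b,T1.a,T1.b)
under SC → (0,0,0,0) (0,0,0,2) (0,0,2,0) (0,0,2,2) (0,2,0,0) (0,2,0,2) (0,2,2,2) (2,2,0,0) (2,2,0,2) (2,2,2,2)
under TSO → (0,0,0,0) (0,0,0,2) (0,0,2,0) (0,0,2,2) (0,2,0,0) (0,2,0,2) (0,2,2,2) (2,2,0,0) (2,2,0,2) (2,2,2,2)
under PSO → (0,0,0,0) (0,0,0,2) (0,0,2,0) (0,0,2,2) (0,2,0,0) (0,2,0,2) (0,2,2,0) (0,2,2,2) (2,2,0,0) (2,2,0,2) (2,2,2,0) (2,2,2,2)
target (0,2,2,0) ∈ {PSO}

SC:no TSO:no PSO:yes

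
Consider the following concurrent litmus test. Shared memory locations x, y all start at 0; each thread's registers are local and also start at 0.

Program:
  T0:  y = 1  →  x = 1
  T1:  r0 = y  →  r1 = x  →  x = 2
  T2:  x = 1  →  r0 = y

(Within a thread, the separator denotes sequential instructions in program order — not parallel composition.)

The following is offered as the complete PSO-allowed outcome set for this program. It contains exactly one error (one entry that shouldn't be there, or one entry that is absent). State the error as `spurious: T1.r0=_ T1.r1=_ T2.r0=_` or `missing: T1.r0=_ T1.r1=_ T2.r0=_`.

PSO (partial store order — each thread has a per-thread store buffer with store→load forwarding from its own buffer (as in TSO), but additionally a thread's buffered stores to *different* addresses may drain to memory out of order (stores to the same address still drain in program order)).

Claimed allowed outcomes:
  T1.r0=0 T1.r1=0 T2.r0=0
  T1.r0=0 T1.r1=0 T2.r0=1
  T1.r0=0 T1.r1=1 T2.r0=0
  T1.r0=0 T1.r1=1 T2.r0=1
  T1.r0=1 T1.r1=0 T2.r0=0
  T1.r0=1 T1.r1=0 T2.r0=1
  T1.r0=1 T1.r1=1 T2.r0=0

missing: T1.r0=1 T1.r1=1 T2.r0=1

outcome vector order: (T1.r0,T1.r1,T2.r0)
PSO: 8 outcomes — {0/0/0 0/0/1 0/1/0 0/1/1 1/0/0 1/0/1 1/1/0 1/1/1}
PSO∖claimed = {1/1/1}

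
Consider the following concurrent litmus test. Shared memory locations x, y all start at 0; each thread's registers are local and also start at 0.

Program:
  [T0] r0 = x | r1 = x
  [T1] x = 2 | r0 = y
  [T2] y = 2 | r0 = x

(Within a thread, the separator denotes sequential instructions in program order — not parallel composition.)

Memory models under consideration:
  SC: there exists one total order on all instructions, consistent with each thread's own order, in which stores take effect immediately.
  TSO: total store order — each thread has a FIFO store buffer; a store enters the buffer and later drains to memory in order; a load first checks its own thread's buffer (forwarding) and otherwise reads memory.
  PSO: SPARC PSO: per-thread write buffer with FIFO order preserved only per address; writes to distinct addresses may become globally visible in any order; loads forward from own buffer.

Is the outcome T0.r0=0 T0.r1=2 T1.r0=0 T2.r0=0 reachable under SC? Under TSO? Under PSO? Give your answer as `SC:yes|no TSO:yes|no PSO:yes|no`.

outcome vector order: (T0.r0,T0.r1,T1.r0,T2.r0)
under SC → 0002, 0020, 0022, 0202, 0220, 0222, 2202, 2220, 2222
under TSO → 0000, 0002, 0020, 0022, 0200, 0202, 0220, 0222, 2200, 2202, 2220, 2222
under PSO → 0000, 0002, 0020, 0022, 0200, 0202, 0220, 0222, 2200, 2202, 2220, 2222
target 0200 ∈ {TSO,PSO}

SC:no TSO:yes PSO:yes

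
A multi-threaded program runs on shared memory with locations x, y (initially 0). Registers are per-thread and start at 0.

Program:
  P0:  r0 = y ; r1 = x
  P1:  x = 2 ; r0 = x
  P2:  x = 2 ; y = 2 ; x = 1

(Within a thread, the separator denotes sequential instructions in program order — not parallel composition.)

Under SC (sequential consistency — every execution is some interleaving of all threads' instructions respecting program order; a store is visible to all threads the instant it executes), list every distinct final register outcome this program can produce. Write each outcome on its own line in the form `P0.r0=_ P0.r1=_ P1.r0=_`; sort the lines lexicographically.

outcome vector order: (P0.r0,P0.r1,P1.r0)
|SC outcomes| = 10

P0.r0=0 P0.r1=0 P1.r0=1
P0.r0=0 P0.r1=0 P1.r0=2
P0.r0=0 P0.r1=1 P1.r0=1
P0.r0=0 P0.r1=1 P1.r0=2
P0.r0=0 P0.r1=2 P1.r0=1
P0.r0=0 P0.r1=2 P1.r0=2
P0.r0=2 P0.r1=1 P1.r0=1
P0.r0=2 P0.r1=1 P1.r0=2
P0.r0=2 P0.r1=2 P1.r0=1
P0.r0=2 P0.r1=2 P1.r0=2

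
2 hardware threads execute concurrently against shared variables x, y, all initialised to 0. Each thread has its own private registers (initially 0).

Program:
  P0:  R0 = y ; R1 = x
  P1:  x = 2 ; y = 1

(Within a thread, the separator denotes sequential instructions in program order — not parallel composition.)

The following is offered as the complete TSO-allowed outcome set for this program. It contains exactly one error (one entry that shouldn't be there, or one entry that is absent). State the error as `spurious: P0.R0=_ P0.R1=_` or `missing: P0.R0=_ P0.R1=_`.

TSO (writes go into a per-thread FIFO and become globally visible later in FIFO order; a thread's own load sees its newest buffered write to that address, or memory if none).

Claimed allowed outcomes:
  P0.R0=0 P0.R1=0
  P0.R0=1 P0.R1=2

missing: P0.R0=0 P0.R1=2

outcome vector order: (P0.R0,P0.R1)
TSO: 3 outcomes — {0/0, 0/2, 1/2}
TSO∖claimed = {0/2}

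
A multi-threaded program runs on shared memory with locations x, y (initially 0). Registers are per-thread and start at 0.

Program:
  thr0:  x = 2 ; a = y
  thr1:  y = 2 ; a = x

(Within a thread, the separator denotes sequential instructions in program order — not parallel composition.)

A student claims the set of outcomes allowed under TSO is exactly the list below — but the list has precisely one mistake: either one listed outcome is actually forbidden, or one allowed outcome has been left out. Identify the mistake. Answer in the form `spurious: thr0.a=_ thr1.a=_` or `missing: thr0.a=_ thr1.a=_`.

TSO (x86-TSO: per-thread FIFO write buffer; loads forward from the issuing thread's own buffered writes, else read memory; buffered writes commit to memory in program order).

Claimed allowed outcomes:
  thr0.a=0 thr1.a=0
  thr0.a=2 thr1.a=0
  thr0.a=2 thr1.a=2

missing: thr0.a=0 thr1.a=2

outcome vector order: (thr0.a,thr1.a)
under TSO → <0 0>; <0 2>; <2 0>; <2 2>
TSO∖claimed = {<0 2>}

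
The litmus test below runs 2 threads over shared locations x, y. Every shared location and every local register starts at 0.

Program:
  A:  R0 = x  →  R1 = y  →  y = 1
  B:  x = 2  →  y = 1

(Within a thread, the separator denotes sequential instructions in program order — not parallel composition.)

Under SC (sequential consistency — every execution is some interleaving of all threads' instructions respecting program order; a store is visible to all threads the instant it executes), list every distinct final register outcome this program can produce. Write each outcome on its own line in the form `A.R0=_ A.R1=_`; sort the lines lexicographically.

A.R0=0 A.R1=0
A.R0=0 A.R1=1
A.R0=2 A.R1=0
A.R0=2 A.R1=1

outcome vector order: (A.R0,A.R1)
|SC outcomes| = 4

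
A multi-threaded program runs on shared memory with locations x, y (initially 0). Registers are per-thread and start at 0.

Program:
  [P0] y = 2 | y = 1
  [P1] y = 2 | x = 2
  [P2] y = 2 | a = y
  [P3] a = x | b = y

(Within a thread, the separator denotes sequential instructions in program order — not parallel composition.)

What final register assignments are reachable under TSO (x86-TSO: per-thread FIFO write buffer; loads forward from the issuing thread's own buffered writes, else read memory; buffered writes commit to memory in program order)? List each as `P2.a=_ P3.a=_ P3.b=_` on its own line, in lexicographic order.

outcome vector order: (P2.a,P3.a,P3.b)
|TSO outcomes| = 10

P2.a=1 P3.a=0 P3.b=0
P2.a=1 P3.a=0 P3.b=1
P2.a=1 P3.a=0 P3.b=2
P2.a=1 P3.a=2 P3.b=1
P2.a=1 P3.a=2 P3.b=2
P2.a=2 P3.a=0 P3.b=0
P2.a=2 P3.a=0 P3.b=1
P2.a=2 P3.a=0 P3.b=2
P2.a=2 P3.a=2 P3.b=1
P2.a=2 P3.a=2 P3.b=2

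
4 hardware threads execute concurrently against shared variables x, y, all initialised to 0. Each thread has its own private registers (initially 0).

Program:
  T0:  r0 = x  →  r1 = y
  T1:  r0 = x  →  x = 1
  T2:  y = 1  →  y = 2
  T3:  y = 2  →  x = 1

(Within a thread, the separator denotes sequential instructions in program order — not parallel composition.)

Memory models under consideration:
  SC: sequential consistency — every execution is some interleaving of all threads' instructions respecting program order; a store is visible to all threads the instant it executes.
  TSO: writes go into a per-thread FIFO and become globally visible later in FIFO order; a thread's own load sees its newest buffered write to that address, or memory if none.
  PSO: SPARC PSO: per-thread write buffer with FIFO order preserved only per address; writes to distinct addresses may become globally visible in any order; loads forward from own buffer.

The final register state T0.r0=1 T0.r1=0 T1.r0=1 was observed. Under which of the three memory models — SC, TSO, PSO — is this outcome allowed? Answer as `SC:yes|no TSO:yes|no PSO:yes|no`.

SC:no TSO:no PSO:yes

outcome vector order: (T0.r0,T0.r1,T1.r0)
[SC] allowed = {0/0/0; 0/0/1; 0/1/0; 0/1/1; 0/2/0; 0/2/1; 1/0/0; 1/1/0; 1/1/1; 1/2/0; 1/2/1}
[TSO] allowed = {0/0/0; 0/0/1; 0/1/0; 0/1/1; 0/2/0; 0/2/1; 1/0/0; 1/1/0; 1/1/1; 1/2/0; 1/2/1}
[PSO] allowed = {0/0/0; 0/0/1; 0/1/0; 0/1/1; 0/2/0; 0/2/1; 1/0/0; 1/0/1; 1/1/0; 1/1/1; 1/2/0; 1/2/1}
target 1/0/1 ∈ {PSO}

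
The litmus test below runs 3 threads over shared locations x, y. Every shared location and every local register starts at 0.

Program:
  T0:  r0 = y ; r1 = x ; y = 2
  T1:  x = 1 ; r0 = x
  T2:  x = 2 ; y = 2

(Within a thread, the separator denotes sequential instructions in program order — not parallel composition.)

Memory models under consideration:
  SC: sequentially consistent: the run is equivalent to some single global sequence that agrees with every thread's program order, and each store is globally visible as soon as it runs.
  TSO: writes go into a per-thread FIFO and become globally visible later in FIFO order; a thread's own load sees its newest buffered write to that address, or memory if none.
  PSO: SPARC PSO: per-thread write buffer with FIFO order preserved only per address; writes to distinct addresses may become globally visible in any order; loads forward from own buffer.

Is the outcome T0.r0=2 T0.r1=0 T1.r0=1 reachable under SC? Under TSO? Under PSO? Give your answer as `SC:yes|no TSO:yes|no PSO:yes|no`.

SC:no TSO:no PSO:yes

outcome vector order: (T0.r0,T0.r1,T1.r0)
SC (9): <0 0 1>; <0 0 2>; <0 1 1>; <0 1 2>; <0 2 1>; <0 2 2>; <2 1 1>; <2 2 1>; <2 2 2>
TSO (9): <0 0 1>; <0 0 2>; <0 1 1>; <0 1 2>; <0 2 1>; <0 2 2>; <2 1 1>; <2 2 1>; <2 2 2>
PSO (12): <0 0 1>; <0 0 2>; <0 1 1>; <0 1 2>; <0 2 1>; <0 2 2>; <2 0 1>; <2 0 2>; <2 1 1>; <2 1 2>; <2 2 1>; <2 2 2>
target <2 0 1> ∈ {PSO}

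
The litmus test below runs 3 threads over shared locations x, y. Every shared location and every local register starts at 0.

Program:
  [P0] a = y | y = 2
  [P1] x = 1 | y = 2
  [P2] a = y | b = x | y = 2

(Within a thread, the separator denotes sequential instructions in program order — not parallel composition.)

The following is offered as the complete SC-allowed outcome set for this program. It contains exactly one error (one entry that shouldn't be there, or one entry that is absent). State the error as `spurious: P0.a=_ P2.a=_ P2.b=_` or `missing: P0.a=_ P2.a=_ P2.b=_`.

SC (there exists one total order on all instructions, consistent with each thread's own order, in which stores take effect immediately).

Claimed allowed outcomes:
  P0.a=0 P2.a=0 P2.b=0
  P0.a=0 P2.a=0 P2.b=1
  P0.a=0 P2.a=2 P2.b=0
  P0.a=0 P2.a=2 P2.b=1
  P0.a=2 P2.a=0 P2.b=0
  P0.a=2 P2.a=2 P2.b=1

outcome vector order: (P0.a,P2.a,P2.b)
under SC → 0/0/0; 0/0/1; 0/2/0; 0/2/1; 2/0/0; 2/0/1; 2/2/1
SC∖claimed = {2/0/1}

missing: P0.a=2 P2.a=0 P2.b=1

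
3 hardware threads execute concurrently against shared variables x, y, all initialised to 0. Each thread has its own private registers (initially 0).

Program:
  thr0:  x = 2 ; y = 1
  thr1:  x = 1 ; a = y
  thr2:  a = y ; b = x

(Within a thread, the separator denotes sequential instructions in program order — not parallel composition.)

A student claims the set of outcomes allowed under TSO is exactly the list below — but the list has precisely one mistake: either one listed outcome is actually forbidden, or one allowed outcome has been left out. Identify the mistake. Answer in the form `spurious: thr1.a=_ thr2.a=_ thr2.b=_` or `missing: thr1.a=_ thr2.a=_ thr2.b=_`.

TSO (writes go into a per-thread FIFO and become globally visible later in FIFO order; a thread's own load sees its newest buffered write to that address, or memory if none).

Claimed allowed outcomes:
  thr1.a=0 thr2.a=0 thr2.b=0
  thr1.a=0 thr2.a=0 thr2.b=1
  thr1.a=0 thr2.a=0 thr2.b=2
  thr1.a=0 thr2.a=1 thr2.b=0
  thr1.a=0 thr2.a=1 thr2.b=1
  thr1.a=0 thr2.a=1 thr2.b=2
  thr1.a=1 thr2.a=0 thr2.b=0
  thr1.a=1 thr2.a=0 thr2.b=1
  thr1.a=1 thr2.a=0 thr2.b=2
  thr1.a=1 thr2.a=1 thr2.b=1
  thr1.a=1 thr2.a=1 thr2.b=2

spurious: thr1.a=0 thr2.a=1 thr2.b=0

outcome vector order: (thr1.a,thr2.a,thr2.b)
TSO: 10 outcomes — {0/0/0; 0/0/1; 0/0/2; 0/1/1; 0/1/2; 1/0/0; 1/0/1; 1/0/2; 1/1/1; 1/1/2}
claimed∖TSO = {0/1/0}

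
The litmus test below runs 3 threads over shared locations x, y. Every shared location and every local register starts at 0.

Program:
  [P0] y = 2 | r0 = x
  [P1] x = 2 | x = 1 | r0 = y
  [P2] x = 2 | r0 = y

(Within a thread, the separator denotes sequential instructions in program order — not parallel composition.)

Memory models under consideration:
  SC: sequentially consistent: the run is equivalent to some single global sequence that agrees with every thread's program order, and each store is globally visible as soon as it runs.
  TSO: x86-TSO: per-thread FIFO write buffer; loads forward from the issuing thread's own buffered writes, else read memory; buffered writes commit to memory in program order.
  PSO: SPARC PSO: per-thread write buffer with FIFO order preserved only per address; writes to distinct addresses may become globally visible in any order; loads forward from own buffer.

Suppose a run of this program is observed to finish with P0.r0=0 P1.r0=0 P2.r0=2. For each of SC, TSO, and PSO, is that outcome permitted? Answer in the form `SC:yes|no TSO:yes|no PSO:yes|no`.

SC:no TSO:yes PSO:yes

outcome vector order: (P0.r0,P1.r0,P2.r0)
[SC] allowed = {022, 100, 102, 120, 122, 200, 202, 220, 222}
[TSO] allowed = {000, 002, 020, 022, 100, 102, 120, 122, 200, 202, 220, 222}
[PSO] allowed = {000, 002, 020, 022, 100, 102, 120, 122, 200, 202, 220, 222}
target 002 ∈ {TSO,PSO}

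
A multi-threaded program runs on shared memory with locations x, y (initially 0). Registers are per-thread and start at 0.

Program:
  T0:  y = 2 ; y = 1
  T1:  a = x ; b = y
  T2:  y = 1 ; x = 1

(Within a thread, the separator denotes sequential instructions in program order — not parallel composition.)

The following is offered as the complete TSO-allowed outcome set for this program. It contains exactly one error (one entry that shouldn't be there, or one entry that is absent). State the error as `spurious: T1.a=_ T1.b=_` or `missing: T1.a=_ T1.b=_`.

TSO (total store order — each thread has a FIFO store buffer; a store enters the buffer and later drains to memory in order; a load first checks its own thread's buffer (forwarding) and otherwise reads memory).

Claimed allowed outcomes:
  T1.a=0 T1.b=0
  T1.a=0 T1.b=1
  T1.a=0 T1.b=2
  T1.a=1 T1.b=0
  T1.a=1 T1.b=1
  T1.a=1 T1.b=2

outcome vector order: (T1.a,T1.b)
under TSO → (0,0); (0,1); (0,2); (1,1); (1,2)
claimed∖TSO = {(1,0)}

spurious: T1.a=1 T1.b=0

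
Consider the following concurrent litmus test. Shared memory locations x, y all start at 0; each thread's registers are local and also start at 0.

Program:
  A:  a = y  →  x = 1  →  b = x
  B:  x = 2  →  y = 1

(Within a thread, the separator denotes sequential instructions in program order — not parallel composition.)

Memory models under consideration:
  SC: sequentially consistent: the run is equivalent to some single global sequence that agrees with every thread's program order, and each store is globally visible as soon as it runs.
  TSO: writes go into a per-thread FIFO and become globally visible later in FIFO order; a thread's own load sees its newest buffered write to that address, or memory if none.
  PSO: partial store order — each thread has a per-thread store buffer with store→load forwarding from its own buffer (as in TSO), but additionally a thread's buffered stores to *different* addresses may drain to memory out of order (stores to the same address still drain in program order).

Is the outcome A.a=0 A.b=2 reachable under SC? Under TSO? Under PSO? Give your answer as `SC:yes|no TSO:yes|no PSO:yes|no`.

SC:yes TSO:yes PSO:yes

outcome vector order: (A.a,A.b)
SC (3): 0/1, 0/2, 1/1
TSO (3): 0/1, 0/2, 1/1
PSO (4): 0/1, 0/2, 1/1, 1/2
target 0/2 ∈ {SC,TSO,PSO}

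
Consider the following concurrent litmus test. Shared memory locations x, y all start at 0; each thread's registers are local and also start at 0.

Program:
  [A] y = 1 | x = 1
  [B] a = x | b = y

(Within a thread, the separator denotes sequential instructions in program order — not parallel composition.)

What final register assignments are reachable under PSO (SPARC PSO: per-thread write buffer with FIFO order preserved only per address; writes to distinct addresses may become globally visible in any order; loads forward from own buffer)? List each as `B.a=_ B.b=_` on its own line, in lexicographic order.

outcome vector order: (B.a,B.b)
|PSO outcomes| = 4

B.a=0 B.b=0
B.a=0 B.b=1
B.a=1 B.b=0
B.a=1 B.b=1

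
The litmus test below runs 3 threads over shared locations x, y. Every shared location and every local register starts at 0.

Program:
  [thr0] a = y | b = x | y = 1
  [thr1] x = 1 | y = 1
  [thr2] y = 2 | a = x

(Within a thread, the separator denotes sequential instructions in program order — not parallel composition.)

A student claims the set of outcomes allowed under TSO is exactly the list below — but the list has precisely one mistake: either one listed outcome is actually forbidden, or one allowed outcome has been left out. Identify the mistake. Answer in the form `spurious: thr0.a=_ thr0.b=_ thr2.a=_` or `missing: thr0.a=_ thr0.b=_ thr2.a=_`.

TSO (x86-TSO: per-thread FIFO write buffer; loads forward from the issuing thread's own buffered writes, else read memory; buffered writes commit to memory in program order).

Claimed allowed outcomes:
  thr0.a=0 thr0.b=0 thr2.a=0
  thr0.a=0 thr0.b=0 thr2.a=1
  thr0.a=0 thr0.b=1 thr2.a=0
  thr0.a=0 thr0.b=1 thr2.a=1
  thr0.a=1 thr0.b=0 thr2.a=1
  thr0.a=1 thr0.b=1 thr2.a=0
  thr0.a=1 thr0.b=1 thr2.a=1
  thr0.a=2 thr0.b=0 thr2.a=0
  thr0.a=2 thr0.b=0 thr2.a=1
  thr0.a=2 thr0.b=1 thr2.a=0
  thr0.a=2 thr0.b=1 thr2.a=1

outcome vector order: (thr0.a,thr0.b,thr2.a)
[TSO] allowed = {<0 0 0>, <0 0 1>, <0 1 0>, <0 1 1>, <1 1 0>, <1 1 1>, <2 0 0>, <2 0 1>, <2 1 0>, <2 1 1>}
claimed∖TSO = {<1 0 1>}

spurious: thr0.a=1 thr0.b=0 thr2.a=1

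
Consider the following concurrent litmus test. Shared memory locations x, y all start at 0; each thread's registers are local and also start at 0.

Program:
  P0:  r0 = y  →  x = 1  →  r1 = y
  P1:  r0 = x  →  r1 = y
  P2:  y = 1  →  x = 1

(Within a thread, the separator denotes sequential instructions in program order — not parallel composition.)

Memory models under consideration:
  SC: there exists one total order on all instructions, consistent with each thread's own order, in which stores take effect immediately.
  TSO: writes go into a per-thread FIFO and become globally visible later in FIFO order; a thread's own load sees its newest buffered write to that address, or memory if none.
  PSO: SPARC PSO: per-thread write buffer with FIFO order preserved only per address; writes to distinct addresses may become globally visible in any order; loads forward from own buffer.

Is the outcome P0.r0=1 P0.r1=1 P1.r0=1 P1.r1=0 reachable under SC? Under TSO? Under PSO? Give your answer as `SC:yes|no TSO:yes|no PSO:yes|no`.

SC:no TSO:no PSO:yes

outcome vector order: (P0.r0,P0.r1,P1.r0,P1.r1)
SC (11): 0/0/0/0, 0/0/0/1, 0/0/1/0, 0/0/1/1, 0/1/0/0, 0/1/0/1, 0/1/1/0, 0/1/1/1, 1/1/0/0, 1/1/0/1, 1/1/1/1
TSO (11): 0/0/0/0, 0/0/0/1, 0/0/1/0, 0/0/1/1, 0/1/0/0, 0/1/0/1, 0/1/1/0, 0/1/1/1, 1/1/0/0, 1/1/0/1, 1/1/1/1
PSO (12): 0/0/0/0, 0/0/0/1, 0/0/1/0, 0/0/1/1, 0/1/0/0, 0/1/0/1, 0/1/1/0, 0/1/1/1, 1/1/0/0, 1/1/0/1, 1/1/1/0, 1/1/1/1
target 1/1/1/0 ∈ {PSO}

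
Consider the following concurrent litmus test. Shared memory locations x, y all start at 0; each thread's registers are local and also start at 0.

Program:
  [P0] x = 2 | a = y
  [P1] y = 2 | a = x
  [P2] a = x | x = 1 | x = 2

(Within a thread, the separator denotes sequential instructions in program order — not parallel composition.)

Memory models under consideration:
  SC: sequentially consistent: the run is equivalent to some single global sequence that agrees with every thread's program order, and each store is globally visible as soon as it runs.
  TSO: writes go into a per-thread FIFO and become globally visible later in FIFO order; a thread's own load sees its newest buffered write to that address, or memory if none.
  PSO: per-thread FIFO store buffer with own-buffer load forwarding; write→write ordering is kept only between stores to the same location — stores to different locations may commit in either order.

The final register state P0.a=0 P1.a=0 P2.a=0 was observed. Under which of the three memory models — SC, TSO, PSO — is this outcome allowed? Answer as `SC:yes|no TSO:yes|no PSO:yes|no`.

SC:no TSO:yes PSO:yes

outcome vector order: (P0.a,P1.a,P2.a)
SC: 10 outcomes — {0/1/0; 0/1/2; 0/2/0; 0/2/2; 2/0/0; 2/0/2; 2/1/0; 2/1/2; 2/2/0; 2/2/2}
TSO: 12 outcomes — {0/0/0; 0/0/2; 0/1/0; 0/1/2; 0/2/0; 0/2/2; 2/0/0; 2/0/2; 2/1/0; 2/1/2; 2/2/0; 2/2/2}
PSO: 12 outcomes — {0/0/0; 0/0/2; 0/1/0; 0/1/2; 0/2/0; 0/2/2; 2/0/0; 2/0/2; 2/1/0; 2/1/2; 2/2/0; 2/2/2}
target 0/0/0 ∈ {TSO,PSO}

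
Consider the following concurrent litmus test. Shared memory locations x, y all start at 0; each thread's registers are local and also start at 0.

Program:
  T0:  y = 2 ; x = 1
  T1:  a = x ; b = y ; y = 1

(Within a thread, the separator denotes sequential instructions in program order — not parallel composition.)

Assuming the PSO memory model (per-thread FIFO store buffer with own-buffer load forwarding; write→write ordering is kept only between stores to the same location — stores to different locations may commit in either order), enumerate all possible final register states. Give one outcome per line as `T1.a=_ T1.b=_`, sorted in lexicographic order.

outcome vector order: (T1.a,T1.b)
|PSO outcomes| = 4

T1.a=0 T1.b=0
T1.a=0 T1.b=2
T1.a=1 T1.b=0
T1.a=1 T1.b=2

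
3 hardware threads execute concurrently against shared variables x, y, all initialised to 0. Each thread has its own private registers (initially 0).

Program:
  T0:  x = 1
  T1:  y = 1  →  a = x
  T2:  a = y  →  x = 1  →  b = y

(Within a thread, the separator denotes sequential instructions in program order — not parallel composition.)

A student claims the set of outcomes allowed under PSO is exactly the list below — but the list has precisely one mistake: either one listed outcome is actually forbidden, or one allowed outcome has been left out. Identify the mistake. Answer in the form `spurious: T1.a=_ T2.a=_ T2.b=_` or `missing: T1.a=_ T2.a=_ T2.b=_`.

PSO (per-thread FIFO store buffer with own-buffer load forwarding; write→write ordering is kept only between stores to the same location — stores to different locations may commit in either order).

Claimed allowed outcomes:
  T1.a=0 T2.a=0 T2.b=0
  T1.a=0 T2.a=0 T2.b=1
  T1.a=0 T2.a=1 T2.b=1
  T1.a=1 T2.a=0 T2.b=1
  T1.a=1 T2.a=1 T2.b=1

outcome vector order: (T1.a,T2.a,T2.b)
[PSO] allowed = {<0 0 0>, <0 0 1>, <0 1 1>, <1 0 0>, <1 0 1>, <1 1 1>}
PSO∖claimed = {<1 0 0>}

missing: T1.a=1 T2.a=0 T2.b=0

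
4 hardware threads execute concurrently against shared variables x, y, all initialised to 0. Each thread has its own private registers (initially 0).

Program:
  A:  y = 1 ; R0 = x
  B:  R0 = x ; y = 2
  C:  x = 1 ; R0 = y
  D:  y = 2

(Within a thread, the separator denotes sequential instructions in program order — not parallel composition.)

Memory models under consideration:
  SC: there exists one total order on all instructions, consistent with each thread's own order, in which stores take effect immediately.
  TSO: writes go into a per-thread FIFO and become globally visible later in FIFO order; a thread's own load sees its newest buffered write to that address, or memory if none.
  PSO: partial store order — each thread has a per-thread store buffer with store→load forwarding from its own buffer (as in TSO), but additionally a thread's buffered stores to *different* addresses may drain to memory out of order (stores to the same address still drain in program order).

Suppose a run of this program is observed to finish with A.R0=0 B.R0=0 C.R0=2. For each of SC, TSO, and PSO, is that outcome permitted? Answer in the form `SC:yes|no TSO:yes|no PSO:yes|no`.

outcome vector order: (A.R0,B.R0,C.R0)
under SC → <0 0 1>, <0 0 2>, <0 1 1>, <0 1 2>, <1 0 0>, <1 0 1>, <1 0 2>, <1 1 0>, <1 1 1>, <1 1 2>
under TSO → <0 0 0>, <0 0 1>, <0 0 2>, <0 1 0>, <0 1 1>, <0 1 2>, <1 0 0>, <1 0 1>, <1 0 2>, <1 1 0>, <1 1 1>, <1 1 2>
under PSO → <0 0 0>, <0 0 1>, <0 0 2>, <0 1 0>, <0 1 1>, <0 1 2>, <1 0 0>, <1 0 1>, <1 0 2>, <1 1 0>, <1 1 1>, <1 1 2>
target <0 0 2> ∈ {SC,TSO,PSO}

SC:yes TSO:yes PSO:yes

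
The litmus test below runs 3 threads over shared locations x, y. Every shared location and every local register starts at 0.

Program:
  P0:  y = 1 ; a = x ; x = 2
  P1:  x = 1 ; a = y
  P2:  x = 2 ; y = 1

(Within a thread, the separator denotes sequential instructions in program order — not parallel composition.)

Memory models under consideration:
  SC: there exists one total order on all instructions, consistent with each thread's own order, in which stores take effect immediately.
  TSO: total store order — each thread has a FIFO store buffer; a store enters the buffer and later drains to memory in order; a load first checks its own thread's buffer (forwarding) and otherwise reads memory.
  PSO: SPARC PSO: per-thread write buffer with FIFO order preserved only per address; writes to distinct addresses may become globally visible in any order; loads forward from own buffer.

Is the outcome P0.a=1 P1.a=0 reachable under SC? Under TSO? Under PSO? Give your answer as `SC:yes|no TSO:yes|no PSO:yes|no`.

SC:yes TSO:yes PSO:yes

outcome vector order: (P0.a,P1.a)
[SC] allowed = {0/1 1/0 1/1 2/0 2/1}
[TSO] allowed = {0/0 0/1 1/0 1/1 2/0 2/1}
[PSO] allowed = {0/0 0/1 1/0 1/1 2/0 2/1}
target 1/0 ∈ {SC,TSO,PSO}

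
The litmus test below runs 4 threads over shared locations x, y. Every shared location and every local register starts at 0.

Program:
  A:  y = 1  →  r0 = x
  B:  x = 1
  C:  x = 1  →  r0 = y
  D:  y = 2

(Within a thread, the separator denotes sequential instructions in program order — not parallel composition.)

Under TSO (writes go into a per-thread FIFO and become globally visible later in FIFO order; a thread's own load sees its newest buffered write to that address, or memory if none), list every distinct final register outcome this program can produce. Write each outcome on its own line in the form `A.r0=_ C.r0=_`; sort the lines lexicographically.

A.r0=0 C.r0=0
A.r0=0 C.r0=1
A.r0=0 C.r0=2
A.r0=1 C.r0=0
A.r0=1 C.r0=1
A.r0=1 C.r0=2

outcome vector order: (A.r0,C.r0)
|TSO outcomes| = 6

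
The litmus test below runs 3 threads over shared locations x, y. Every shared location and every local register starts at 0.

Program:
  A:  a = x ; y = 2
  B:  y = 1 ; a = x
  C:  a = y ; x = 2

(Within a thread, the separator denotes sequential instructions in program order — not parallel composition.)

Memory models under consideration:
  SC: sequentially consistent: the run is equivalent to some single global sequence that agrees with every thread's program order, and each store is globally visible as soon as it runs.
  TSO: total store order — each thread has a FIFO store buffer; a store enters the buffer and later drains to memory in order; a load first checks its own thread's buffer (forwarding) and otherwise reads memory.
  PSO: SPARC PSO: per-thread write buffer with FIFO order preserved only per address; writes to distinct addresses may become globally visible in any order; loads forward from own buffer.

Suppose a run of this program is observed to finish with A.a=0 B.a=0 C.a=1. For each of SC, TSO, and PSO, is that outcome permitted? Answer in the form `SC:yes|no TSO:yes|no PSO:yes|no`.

outcome vector order: (A.a,B.a,C.a)
SC (10): 0/0/0; 0/0/1; 0/0/2; 0/2/0; 0/2/1; 0/2/2; 2/0/0; 2/0/1; 2/2/0; 2/2/1
TSO (10): 0/0/0; 0/0/1; 0/0/2; 0/2/0; 0/2/1; 0/2/2; 2/0/0; 2/0/1; 2/2/0; 2/2/1
PSO (10): 0/0/0; 0/0/1; 0/0/2; 0/2/0; 0/2/1; 0/2/2; 2/0/0; 2/0/1; 2/2/0; 2/2/1
target 0/0/1 ∈ {SC,TSO,PSO}

SC:yes TSO:yes PSO:yes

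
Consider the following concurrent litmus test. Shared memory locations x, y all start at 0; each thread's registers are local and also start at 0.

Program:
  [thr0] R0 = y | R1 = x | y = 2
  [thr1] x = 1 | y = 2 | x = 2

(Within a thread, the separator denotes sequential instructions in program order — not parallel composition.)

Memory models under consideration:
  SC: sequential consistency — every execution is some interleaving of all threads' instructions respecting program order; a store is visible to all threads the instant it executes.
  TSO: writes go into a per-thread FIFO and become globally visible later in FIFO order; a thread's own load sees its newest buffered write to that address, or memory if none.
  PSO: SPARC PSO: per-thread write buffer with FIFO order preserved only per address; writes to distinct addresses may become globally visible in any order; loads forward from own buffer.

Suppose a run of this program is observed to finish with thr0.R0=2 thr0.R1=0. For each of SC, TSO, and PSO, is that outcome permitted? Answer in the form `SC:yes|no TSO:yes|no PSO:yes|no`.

outcome vector order: (thr0.R0,thr0.R1)
SC: 5 outcomes — {0/0; 0/1; 0/2; 2/1; 2/2}
TSO: 5 outcomes — {0/0; 0/1; 0/2; 2/1; 2/2}
PSO: 6 outcomes — {0/0; 0/1; 0/2; 2/0; 2/1; 2/2}
target 2/0 ∈ {PSO}

SC:no TSO:no PSO:yes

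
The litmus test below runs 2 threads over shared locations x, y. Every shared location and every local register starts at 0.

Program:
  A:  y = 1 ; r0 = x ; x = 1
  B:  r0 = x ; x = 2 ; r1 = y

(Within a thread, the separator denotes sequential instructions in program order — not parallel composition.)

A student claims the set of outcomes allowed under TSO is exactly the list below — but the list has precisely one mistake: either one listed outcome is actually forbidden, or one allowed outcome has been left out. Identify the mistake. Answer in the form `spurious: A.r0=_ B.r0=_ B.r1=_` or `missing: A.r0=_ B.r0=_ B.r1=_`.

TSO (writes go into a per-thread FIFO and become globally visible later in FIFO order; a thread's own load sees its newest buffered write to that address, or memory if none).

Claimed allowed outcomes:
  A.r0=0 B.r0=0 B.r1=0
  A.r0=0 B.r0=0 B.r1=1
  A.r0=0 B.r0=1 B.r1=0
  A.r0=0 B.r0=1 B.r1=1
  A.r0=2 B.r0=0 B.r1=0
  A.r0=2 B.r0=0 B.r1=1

outcome vector order: (A.r0,B.r0,B.r1)
[TSO] allowed = {<0 0 0> <0 0 1> <0 1 1> <2 0 0> <2 0 1>}
claimed∖TSO = {<0 1 0>}

spurious: A.r0=0 B.r0=1 B.r1=0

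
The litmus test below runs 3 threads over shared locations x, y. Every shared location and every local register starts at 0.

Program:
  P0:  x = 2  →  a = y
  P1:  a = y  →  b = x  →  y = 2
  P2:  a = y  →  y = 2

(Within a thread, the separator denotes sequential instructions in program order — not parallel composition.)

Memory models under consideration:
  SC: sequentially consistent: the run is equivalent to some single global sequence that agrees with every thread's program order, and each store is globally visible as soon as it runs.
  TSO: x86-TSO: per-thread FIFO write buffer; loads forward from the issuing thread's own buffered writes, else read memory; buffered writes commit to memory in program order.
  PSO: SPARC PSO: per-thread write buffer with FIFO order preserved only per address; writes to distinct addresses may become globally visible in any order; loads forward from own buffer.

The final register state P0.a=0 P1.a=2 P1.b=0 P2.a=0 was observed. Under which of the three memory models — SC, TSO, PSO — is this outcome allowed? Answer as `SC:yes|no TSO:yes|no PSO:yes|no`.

outcome vector order: (P0.a,P1.a,P1.b,P2.a)
SC (11): 0000, 0002, 0020, 0022, 0220, 2000, 2002, 2020, 2022, 2200, 2220
TSO (12): 0000, 0002, 0020, 0022, 0200, 0220, 2000, 2002, 2020, 2022, 2200, 2220
PSO (12): 0000, 0002, 0020, 0022, 0200, 0220, 2000, 2002, 2020, 2022, 2200, 2220
target 0200 ∈ {TSO,PSO}

SC:no TSO:yes PSO:yes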